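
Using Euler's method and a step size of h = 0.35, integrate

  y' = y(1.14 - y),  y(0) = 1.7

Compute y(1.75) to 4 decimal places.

Euler: y_{n+1} = y_n + h·f(x_n, y_n).
x=0.000000, y=1.700000: f=-0.952000 → y ← 1.700000 + 0.35·(-0.952000) = 1.366800
x=0.350000, y=1.366800: f=-0.309990 → y ← 1.366800 + 0.35·(-0.309990) = 1.258303
x=0.700000, y=1.258303: f=-0.148862 → y ← 1.258303 + 0.35·(-0.148862) = 1.206202
x=1.050000, y=1.206202: f=-0.079853 → y ← 1.206202 + 0.35·(-0.079853) = 1.178253
x=1.400000, y=1.178253: f=-0.045072 → y ← 1.178253 + 0.35·(-0.045072) = 1.162478
y(1.75) ≈ 1.1625

1.1625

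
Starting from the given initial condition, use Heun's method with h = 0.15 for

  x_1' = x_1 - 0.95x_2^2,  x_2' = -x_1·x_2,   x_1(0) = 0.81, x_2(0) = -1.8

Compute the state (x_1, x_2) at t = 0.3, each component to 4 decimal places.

Heun on (x_1,x_2): k1 = f(t_n, state_n); k2 = f(t_n + h, state_n + h·k1); state_{n+1} = state_n + (h/2)·(k1 + k2).
0.000000: (0.810000, -1.800000)
  k1 = (-2.268000, 1.458000)
  predictor → (0.469800, -1.581300)
  k2 = (-1.905684, 0.742895)
  → (0.496974, -1.634933)
0.150000: (0.496974, -1.634933)
  k1 = (-2.042382, 0.812519)
  predictor → (0.190616, -1.513055)
  k2 = (-1.984253, 0.288413)
  → (0.194976, -1.552363)
(x_1(0.3), x_2(0.3)) ≈ (0.1950, -1.5524)

0.1950, -1.5524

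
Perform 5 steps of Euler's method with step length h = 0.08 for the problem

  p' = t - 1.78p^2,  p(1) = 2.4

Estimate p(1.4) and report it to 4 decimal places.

Euler: p_{n+1} = p_n + h·f(t_n, p_n).
t=1.000000, p=2.400000: f=-9.252800 → p ← 2.400000 + 0.08·(-9.252800) = 1.659776
t=1.080000, p=1.659776: f=-3.823644 → p ← 1.659776 + 0.08·(-3.823644) = 1.353884
t=1.160000, p=1.353884: f=-2.102746 → p ← 1.353884 + 0.08·(-2.102746) = 1.185665
t=1.240000, p=1.185665: f=-1.262326 → p ← 1.185665 + 0.08·(-1.262326) = 1.084679
t=1.320000, p=1.084679: f=-0.774220 → p ← 1.084679 + 0.08·(-0.774220) = 1.022741
p(1.4) ≈ 1.0227

1.0227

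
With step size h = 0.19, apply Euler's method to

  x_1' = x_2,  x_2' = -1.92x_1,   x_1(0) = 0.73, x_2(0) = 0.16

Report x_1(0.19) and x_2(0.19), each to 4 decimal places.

Euler on (x_1,x_2): x_1_{n+1} = x_1_n + h·x_1', x_2_{n+1} = x_2_n + h·x_2'.
0.000000: (0.730000, 0.160000); f=(0.160000, -1.401600) → (0.760400, -0.106304)
(x_1(0.19), x_2(0.19)) ≈ (0.7604, -0.1063)

0.7604, -0.1063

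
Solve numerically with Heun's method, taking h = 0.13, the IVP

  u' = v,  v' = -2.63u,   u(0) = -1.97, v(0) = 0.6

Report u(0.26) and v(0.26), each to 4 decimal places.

Heun on (u,v): k1 = f(t_n, state_n); k2 = f(t_n + h, state_n + h·k1); state_{n+1} = state_n + (h/2)·(k1 + k2).
0.000000: (-1.970000, 0.600000)
  k1 = (0.600000, 5.181100)
  predictor → (-1.892000, 1.273543)
  k2 = (1.273543, 4.975960)
  → (-1.848220, 1.260209)
0.130000: (-1.848220, 1.260209)
  k1 = (1.260209, 4.860818)
  predictor → (-1.684393, 1.892115)
  k2 = (1.892115, 4.429952)
  → (-1.643319, 1.864109)
(u(0.26), v(0.26)) ≈ (-1.6433, 1.8641)

-1.6433, 1.8641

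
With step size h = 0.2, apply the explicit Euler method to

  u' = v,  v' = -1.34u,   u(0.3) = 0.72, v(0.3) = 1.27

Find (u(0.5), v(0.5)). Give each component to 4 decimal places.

0.9740, 1.0770

Euler on (u,v): u_{n+1} = u_n + h·u', v_{n+1} = v_n + h·v'.
0.300000: (0.720000, 1.270000); f=(1.270000, -0.964800) → (0.974000, 1.077040)
(u(0.5), v(0.5)) ≈ (0.9740, 1.0770)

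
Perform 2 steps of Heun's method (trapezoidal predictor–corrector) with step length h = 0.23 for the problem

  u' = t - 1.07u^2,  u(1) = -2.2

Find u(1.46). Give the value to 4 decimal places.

Heun: k1 = f(t_n, u_n); k2 = f(t_n + h, u_n + h·k1); u_{n+1} = u_n + (h/2)·(k1 + k2).
t=1.000000, u=-2.200000:
  k1 = f(1.000000, -2.200000) = -4.178800
  k2 = f(1.230000, -3.161124) = -9.462194
  u ← -2.200000 + (0.23/2)·(-4.178800 + (-9.462194)) = -3.768714
t=1.230000, u=-3.768714:
  k1 = f(1.230000, -3.768714) = -13.967432
  k2 = f(1.460000, -6.981224) = -50.689109
  u ← -3.768714 + (0.23/2)·(-13.967432 + (-50.689109)) = -11.204217
u(1.46) ≈ -11.2042

-11.2042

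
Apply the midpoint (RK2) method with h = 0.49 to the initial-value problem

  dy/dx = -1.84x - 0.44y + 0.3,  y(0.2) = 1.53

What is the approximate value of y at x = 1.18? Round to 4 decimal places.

0.1508

Midpoint: k1 = f(x_n, y_n); k2 = f(x_n + h/2, y_n + (h/2)·k1); y_{n+1} = y_n + h·k2.
x=0.200000, y=1.530000:
  k1 = f(0.200000, 1.530000) = -0.741200
  k2 = f(0.445000, 1.348406) = -1.112099
  y ← 1.530000 + 0.49·(-1.112099) = 0.985072
x=0.690000, y=0.985072:
  k1 = f(0.690000, 0.985072) = -1.403032
  k2 = f(0.935000, 0.641329) = -1.702585
  y ← 0.985072 + 0.49·(-1.702585) = 0.150805
y(1.18) ≈ 0.1508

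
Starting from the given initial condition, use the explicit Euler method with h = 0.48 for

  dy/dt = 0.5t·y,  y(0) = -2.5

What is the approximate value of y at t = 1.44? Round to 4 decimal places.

-3.4304

Euler: y_{n+1} = y_n + h·f(t_n, y_n).
t=0.000000, y=-2.500000: f=0.000000 → y ← -2.500000 + 0.48·0.000000 = -2.500000
t=0.480000, y=-2.500000: f=-0.600000 → y ← -2.500000 + 0.48·(-0.600000) = -2.788000
t=0.960000, y=-2.788000: f=-1.338240 → y ← -2.788000 + 0.48·(-1.338240) = -3.430355
y(1.44) ≈ -3.4304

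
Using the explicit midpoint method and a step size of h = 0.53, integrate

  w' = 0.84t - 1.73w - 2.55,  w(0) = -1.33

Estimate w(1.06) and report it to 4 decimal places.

-1.1323

Midpoint: k1 = f(t_n, w_n); k2 = f(t_n + h/2, w_n + (h/2)·k1); w_{n+1} = w_n + h·k2.
t=0.000000, w=-1.330000:
  k1 = f(0.000000, -1.330000) = -0.249100
  k2 = f(0.265000, -1.396011) = 0.087700
  w ← -1.330000 + 0.53·0.087700 = -1.283519
t=0.530000, w=-1.283519:
  k1 = f(0.530000, -1.283519) = 0.115688
  k2 = f(0.795000, -1.252862) = 0.285251
  w ← -1.283519 + 0.53·0.285251 = -1.132336
w(1.06) ≈ -1.1323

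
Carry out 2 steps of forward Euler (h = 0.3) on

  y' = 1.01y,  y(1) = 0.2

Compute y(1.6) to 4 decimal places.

0.3396

Euler: y_{n+1} = y_n + h·f(s_n, y_n).
s=1.000000, y=0.200000: f=0.202000 → y ← 0.200000 + 0.3·0.202000 = 0.260600
s=1.300000, y=0.260600: f=0.263206 → y ← 0.260600 + 0.3·0.263206 = 0.339562
y(1.6) ≈ 0.3396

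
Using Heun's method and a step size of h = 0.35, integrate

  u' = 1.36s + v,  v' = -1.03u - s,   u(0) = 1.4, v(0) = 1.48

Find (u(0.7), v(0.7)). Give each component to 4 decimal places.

2.3080, -0.1345

Heun on (u,v): k1 = f(s_n, state_n); k2 = f(s_n + h, state_n + h·k1); state_{n+1} = state_n + (h/2)·(k1 + k2).
0.000000: (1.400000, 1.480000)
  k1 = (1.480000, -1.442000)
  predictor → (1.918000, 0.975300)
  k2 = (1.451300, -2.325540)
  → (1.912977, 0.820680)
0.350000: (1.912977, 0.820680)
  k1 = (1.296680, -2.320367)
  predictor → (2.366816, 0.008552)
  k2 = (0.960552, -3.137820)
  → (2.307993, -0.134502)
(u(0.7), v(0.7)) ≈ (2.3080, -0.1345)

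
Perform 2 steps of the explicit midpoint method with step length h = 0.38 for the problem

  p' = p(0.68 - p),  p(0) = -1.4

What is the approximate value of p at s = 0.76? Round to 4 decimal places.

-18.2305

Midpoint: k1 = f(s_n, p_n); k2 = f(s_n + h/2, p_n + (h/2)·k1); p_{n+1} = p_n + h·k2.
s=0.000000, p=-1.400000:
  k1 = f(0.000000, -1.400000) = -2.912000
  k2 = f(0.190000, -1.953280) = -5.143533
  p ← -1.400000 + 0.38·(-5.143533) = -3.354543
s=0.380000, p=-3.354543:
  k1 = f(0.380000, -3.354543) = -13.534045
  k2 = f(0.570000, -5.926011) = -39.147296
  p ← -3.354543 + 0.38·(-39.147296) = -18.230515
p(0.76) ≈ -18.2305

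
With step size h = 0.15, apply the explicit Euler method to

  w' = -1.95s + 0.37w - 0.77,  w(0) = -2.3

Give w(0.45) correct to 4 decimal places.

Euler: w_{n+1} = w_n + h·f(s_n, w_n).
s=0.000000, w=-2.300000: f=-1.621000 → w ← -2.300000 + 0.15·(-1.621000) = -2.543150
s=0.150000, w=-2.543150: f=-2.003465 → w ← -2.543150 + 0.15·(-2.003465) = -2.843670
s=0.300000, w=-2.843670: f=-2.407158 → w ← -2.843670 + 0.15·(-2.407158) = -3.204744
w(0.45) ≈ -3.2047

-3.2047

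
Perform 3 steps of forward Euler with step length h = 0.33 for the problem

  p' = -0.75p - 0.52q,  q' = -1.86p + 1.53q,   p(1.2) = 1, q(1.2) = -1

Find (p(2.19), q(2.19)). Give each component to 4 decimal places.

1.4413, -6.3019

Euler on (p,q): p_{n+1} = p_n + h·p', q_{n+1} = q_n + h·q'.
1.200000: (1.000000, -1.000000); f=(-0.230000, -3.390000) → (0.924100, -2.118700)
1.530000: (0.924100, -2.118700); f=(0.408649, -4.960437) → (1.058954, -3.755644)
1.860000: (1.058954, -3.755644); f=(1.158719, -7.715790) → (1.441332, -6.301855)
(p(2.19), q(2.19)) ≈ (1.4413, -6.3019)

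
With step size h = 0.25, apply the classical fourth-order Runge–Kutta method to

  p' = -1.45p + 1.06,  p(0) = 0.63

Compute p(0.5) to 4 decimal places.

RK4: k1 = f(t_n, p_n); k2 = f(t_n + h/2, p_n + (h/2)·k1); k3 = f(t_n + h/2, p_n + (h/2)·k2); k4 = f(t_n + h, p_n + h·k3); p_{n+1} = p_n + (h/6)·(k1 + 2k2 + 2k3 + k4).
t=0.000000, p=0.630000:
  k1 = f(0.000000, 0.630000) = 0.146500
  k2 = f(0.125000, 0.648313) = 0.119947
  k3 = f(0.125000, 0.644993) = 0.124760
  k4 = f(0.250000, 0.661190) = 0.101275
  p ← 0.630000 + (0.25/6)·(k1 + 2k2 + 2k3 + k4) = 0.660716
t=0.250000, p=0.660716:
  k1 = f(0.250000, 0.660716) = 0.101962
  k2 = f(0.375000, 0.673461) = 0.083481
  k3 = f(0.375000, 0.671151) = 0.086831
  k4 = f(0.500000, 0.682424) = 0.070485
  p ← 0.660716 + (0.25/6)·(k1 + 2k2 + 2k3 + k4) = 0.682094
p(0.5) ≈ 0.6821

0.6821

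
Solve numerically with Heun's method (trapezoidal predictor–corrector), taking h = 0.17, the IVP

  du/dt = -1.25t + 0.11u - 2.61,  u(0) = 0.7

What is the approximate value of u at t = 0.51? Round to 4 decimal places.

-0.7940

Heun: k1 = f(t_n, u_n); k2 = f(t_n + h, u_n + h·k1); u_{n+1} = u_n + (h/2)·(k1 + k2).
t=0.000000, u=0.700000:
  k1 = f(0.000000, 0.700000) = -2.533000
  k2 = f(0.170000, 0.269390) = -2.792867
  u ← 0.700000 + (0.17/2)·(-2.533000 + (-2.792867)) = 0.247301
t=0.170000, u=0.247301:
  k1 = f(0.170000, 0.247301) = -2.795297
  k2 = f(0.340000, -0.227899) = -3.060069
  u ← 0.247301 + (0.17/2)·(-2.795297 + (-3.060069)) = -0.250405
t=0.340000, u=-0.250405:
  k1 = f(0.340000, -0.250405) = -3.062545
  k2 = f(0.510000, -0.771037) = -3.332314
  u ← -0.250405 + (0.17/2)·(-3.062545 + (-3.332314)) = -0.793968
u(0.51) ≈ -0.7940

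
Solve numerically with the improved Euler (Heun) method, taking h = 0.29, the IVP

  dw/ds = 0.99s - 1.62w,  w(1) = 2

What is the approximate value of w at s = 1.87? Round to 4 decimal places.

Heun: k1 = f(s_n, w_n); k2 = f(s_n + h, w_n + h·k1); w_{n+1} = w_n + (h/2)·(k1 + k2).
s=1.000000, w=2.000000:
  k1 = f(1.000000, 2.000000) = -2.250000
  k2 = f(1.290000, 1.347500) = -0.905850
  w ← 2.000000 + (0.29/2)·(-2.250000 + (-0.905850)) = 1.542402
s=1.290000, w=1.542402:
  k1 = f(1.290000, 1.542402) = -1.221591
  k2 = f(1.580000, 1.188140) = -0.360587
  w ← 1.542402 + (0.29/2)·(-1.221591 + (-0.360587)) = 1.312986
s=1.580000, w=1.312986:
  k1 = f(1.580000, 1.312986) = -0.562837
  k2 = f(1.870000, 1.149763) = -0.011316
  w ← 1.312986 + (0.29/2)·(-0.562837 + (-0.011316)) = 1.229734
w(1.87) ≈ 1.2297

1.2297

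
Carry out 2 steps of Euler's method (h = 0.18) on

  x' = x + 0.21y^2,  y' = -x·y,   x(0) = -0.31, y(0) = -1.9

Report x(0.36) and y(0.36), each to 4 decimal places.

-0.1185, -2.0888

Euler on (x,y): x_{n+1} = x_n + h·x', y_{n+1} = y_n + h·y'.
0.000000: (-0.310000, -1.900000); f=(0.448100, -0.589000) → (-0.229342, -2.006020)
0.180000: (-0.229342, -2.006020); f=(0.615722, -0.460065) → (-0.118512, -2.088832)
(x(0.36), y(0.36)) ≈ (-0.1185, -2.0888)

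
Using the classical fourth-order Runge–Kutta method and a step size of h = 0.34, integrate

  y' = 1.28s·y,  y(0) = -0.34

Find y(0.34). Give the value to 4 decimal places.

-0.3661

RK4: k1 = f(s_n, y_n); k2 = f(s_n + h/2, y_n + (h/2)·k1); k3 = f(s_n + h/2, y_n + (h/2)·k2); k4 = f(s_n + h, y_n + h·k3); y_{n+1} = y_n + (h/6)·(k1 + 2k2 + 2k3 + k4).
s=0.000000, y=-0.340000:
  k1 = f(0.000000, -0.340000) = 0.000000
  k2 = f(0.170000, -0.340000) = -0.073984
  k3 = f(0.170000, -0.352577) = -0.076721
  k4 = f(0.340000, -0.366085) = -0.159320
  y ← -0.340000 + (0.34/6)·(k1 + 2k2 + 2k3 + k4) = -0.366108
y(0.34) ≈ -0.3661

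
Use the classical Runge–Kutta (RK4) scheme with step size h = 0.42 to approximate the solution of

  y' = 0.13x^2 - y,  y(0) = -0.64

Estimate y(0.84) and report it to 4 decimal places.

-0.2553

RK4: k1 = f(x_n, y_n); k2 = f(x_n + h/2, y_n + (h/2)·k1); k3 = f(x_n + h/2, y_n + (h/2)·k2); k4 = f(x_n + h, y_n + h·k3); y_{n+1} = y_n + (h/6)·(k1 + 2k2 + 2k3 + k4).
x=0.000000, y=-0.640000:
  k1 = f(0.000000, -0.640000) = 0.640000
  k2 = f(0.210000, -0.505600) = 0.511333
  k3 = f(0.210000, -0.532620) = 0.538353
  k4 = f(0.420000, -0.413892) = 0.436824
  y ← -0.640000 + (0.42/6)·(k1 + 2k2 + 2k3 + k4) = -0.417666
x=0.420000, y=-0.417666:
  k1 = f(0.420000, -0.417666) = 0.440598
  k2 = f(0.630000, -0.325141) = 0.376738
  k3 = f(0.630000, -0.338551) = 0.390148
  k4 = f(0.840000, -0.253804) = 0.345532
  y ← -0.417666 + (0.42/6)·(k1 + 2k2 + 2k3 + k4) = -0.255273
y(0.84) ≈ -0.2553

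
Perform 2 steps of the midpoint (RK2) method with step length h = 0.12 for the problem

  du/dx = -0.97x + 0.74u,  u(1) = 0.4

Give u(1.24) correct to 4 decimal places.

0.1940

Midpoint: k1 = f(x_n, u_n); k2 = f(x_n + h/2, u_n + (h/2)·k1); u_{n+1} = u_n + h·k2.
x=1.000000, u=0.400000:
  k1 = f(1.000000, 0.400000) = -0.674000
  k2 = f(1.060000, 0.359560) = -0.762126
  u ← 0.400000 + 0.12·(-0.762126) = 0.308545
x=1.120000, u=0.308545:
  k1 = f(1.120000, 0.308545) = -0.858077
  k2 = f(1.180000, 0.257060) = -0.954375
  u ← 0.308545 + 0.12·(-0.954375) = 0.194020
u(1.24) ≈ 0.1940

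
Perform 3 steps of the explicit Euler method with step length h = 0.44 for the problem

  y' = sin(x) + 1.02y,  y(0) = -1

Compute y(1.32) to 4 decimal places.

Euler: y_{n+1} = y_n + h·f(x_n, y_n).
x=0.000000, y=-1.000000: f=-1.020000 → y ← -1.000000 + 0.44·(-1.020000) = -1.448800
x=0.440000, y=-1.448800: f=-1.051837 → y ← -1.448800 + 0.44·(-1.051837) = -1.911608
x=0.880000, y=-1.911608: f=-1.179101 → y ← -1.911608 + 0.44·(-1.179101) = -2.430413
y(1.32) ≈ -2.4304

-2.4304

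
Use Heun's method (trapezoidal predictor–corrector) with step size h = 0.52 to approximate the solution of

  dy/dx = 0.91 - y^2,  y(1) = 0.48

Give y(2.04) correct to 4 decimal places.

0.8329

Heun: k1 = f(x_n, y_n); k2 = f(x_n + h, y_n + h·k1); y_{n+1} = y_n + (h/2)·(k1 + k2).
x=1.000000, y=0.480000:
  k1 = f(1.000000, 0.480000) = 0.679600
  k2 = f(1.520000, 0.833392) = 0.215458
  y ← 0.480000 + (0.52/2)·(0.679600 + 0.215458) = 0.712715
x=1.520000, y=0.712715:
  k1 = f(1.520000, 0.712715) = 0.402037
  k2 = f(2.040000, 0.921774) = 0.060332
  y ← 0.712715 + (0.52/2)·(0.402037 + 0.060332) = 0.832931
y(2.04) ≈ 0.8329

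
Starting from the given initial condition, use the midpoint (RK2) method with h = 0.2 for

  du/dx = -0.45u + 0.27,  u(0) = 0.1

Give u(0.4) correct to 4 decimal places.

Midpoint: k1 = f(x_n, u_n); k2 = f(x_n + h/2, u_n + (h/2)·k1); u_{n+1} = u_n + h·k2.
x=0.000000, u=0.100000:
  k1 = f(0.000000, 0.100000) = 0.225000
  k2 = f(0.100000, 0.122500) = 0.214875
  u ← 0.100000 + 0.2·0.214875 = 0.142975
x=0.200000, u=0.142975:
  k1 = f(0.200000, 0.142975) = 0.205661
  k2 = f(0.300000, 0.163541) = 0.196406
  u ← 0.142975 + 0.2·0.196406 = 0.182256
u(0.4) ≈ 0.1823

0.1823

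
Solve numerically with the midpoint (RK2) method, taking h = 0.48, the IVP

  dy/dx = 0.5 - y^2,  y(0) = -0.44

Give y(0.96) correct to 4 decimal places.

-0.0369

Midpoint: k1 = f(x_n, y_n); k2 = f(x_n + h/2, y_n + (h/2)·k1); y_{n+1} = y_n + h·k2.
x=0.000000, y=-0.440000:
  k1 = f(0.000000, -0.440000) = 0.306400
  k2 = f(0.240000, -0.366464) = 0.365704
  y ← -0.440000 + 0.48·0.365704 = -0.264462
x=0.480000, y=-0.264462:
  k1 = f(0.480000, -0.264462) = 0.430060
  k2 = f(0.720000, -0.161248) = 0.473999
  y ← -0.264462 + 0.48·0.473999 = -0.036942
y(0.96) ≈ -0.0369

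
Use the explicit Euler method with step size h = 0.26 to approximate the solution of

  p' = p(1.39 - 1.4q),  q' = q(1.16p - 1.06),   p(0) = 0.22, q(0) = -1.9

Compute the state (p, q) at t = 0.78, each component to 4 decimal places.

Euler on (p,q): p_{n+1} = p_n + h·p', q_{n+1} = q_n + h·q'.
0.000000: (0.220000, -1.900000); f=(0.891000, 1.529120) → (0.451660, -1.502429)
0.260000: (0.451660, -1.502429); f=(1.577829, 0.805414) → (0.861896, -1.293021)
0.520000: (0.861896, -1.293021); f=(2.758264, 0.077841) → (1.579044, -1.272783)
(p(0.78), q(0.78)) ≈ (1.5790, -1.2728)

1.5790, -1.2728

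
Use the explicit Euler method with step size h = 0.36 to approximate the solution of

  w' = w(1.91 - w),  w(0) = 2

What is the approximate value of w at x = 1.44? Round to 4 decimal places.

Euler: w_{n+1} = w_n + h·f(x_n, w_n).
x=0.000000, w=2.000000: f=-0.180000 → w ← 2.000000 + 0.36·(-0.180000) = 1.935200
x=0.360000, w=1.935200: f=-0.048767 → w ← 1.935200 + 0.36·(-0.048767) = 1.917644
x=0.720000, w=1.917644: f=-0.014658 → w ← 1.917644 + 0.36·(-0.014658) = 1.912367
x=1.080000, w=1.912367: f=-0.004526 → w ← 1.912367 + 0.36·(-0.004526) = 1.910737
w(1.44) ≈ 1.9107

1.9107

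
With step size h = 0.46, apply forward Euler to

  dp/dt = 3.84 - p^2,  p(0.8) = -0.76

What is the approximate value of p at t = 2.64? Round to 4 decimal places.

Euler: p_{n+1} = p_n + h·f(t_n, p_n).
t=0.800000, p=-0.760000: f=3.262400 → p ← -0.760000 + 0.46·3.262400 = 0.740704
t=1.260000, p=0.740704: f=3.291358 → p ← 0.740704 + 0.46·3.291358 = 2.254728
t=1.720000, p=2.254728: f=-1.243801 → p ← 2.254728 + 0.46·(-1.243801) = 1.682580
t=2.180000, p=1.682580: f=1.008924 → p ← 1.682580 + 0.46·1.008924 = 2.146685
p(2.64) ≈ 2.1467

2.1467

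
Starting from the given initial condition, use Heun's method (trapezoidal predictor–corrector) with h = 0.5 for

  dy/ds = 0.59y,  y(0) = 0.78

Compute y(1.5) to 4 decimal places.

Heun: k1 = f(s_n, y_n); k2 = f(s_n + h, y_n + h·k1); y_{n+1} = y_n + (h/2)·(k1 + k2).
s=0.000000, y=0.780000:
  k1 = f(0.000000, 0.780000) = 0.460200
  k2 = f(0.500000, 1.010100) = 0.595959
  y ← 0.780000 + (0.5/2)·(0.460200 + 0.595959) = 1.044040
s=0.500000, y=1.044040:
  k1 = f(0.500000, 1.044040) = 0.615983
  k2 = f(1.000000, 1.352031) = 0.797699
  y ← 1.044040 + (0.5/2)·(0.615983 + 0.797699) = 1.397460
s=1.000000, y=1.397460:
  k1 = f(1.000000, 1.397460) = 0.824502
  k2 = f(1.500000, 1.809711) = 1.067730
  y ← 1.397460 + (0.5/2)·(0.824502 + 1.067730) = 1.870518
y(1.5) ≈ 1.8705

1.8705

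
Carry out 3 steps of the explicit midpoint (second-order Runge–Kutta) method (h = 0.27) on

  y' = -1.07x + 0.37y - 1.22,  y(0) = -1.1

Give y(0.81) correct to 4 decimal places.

Midpoint: k1 = f(x_n, y_n); k2 = f(x_n + h/2, y_n + (h/2)·k1); y_{n+1} = y_n + h·k2.
x=0.000000, y=-1.100000:
  k1 = f(0.000000, -1.100000) = -1.627000
  k2 = f(0.135000, -1.319645) = -1.852719
  y ← -1.100000 + 0.27·(-1.852719) = -1.600234
x=0.270000, y=-1.600234:
  k1 = f(0.270000, -1.600234) = -2.100987
  k2 = f(0.405000, -1.883867) = -2.350381
  y ← -1.600234 + 0.27·(-2.350381) = -2.234837
x=0.540000, y=-2.234837:
  k1 = f(0.540000, -2.234837) = -2.624690
  k2 = f(0.675000, -2.589170) = -2.900243
  y ← -2.234837 + 0.27·(-2.900243) = -3.017902
y(0.81) ≈ -3.0179

-3.0179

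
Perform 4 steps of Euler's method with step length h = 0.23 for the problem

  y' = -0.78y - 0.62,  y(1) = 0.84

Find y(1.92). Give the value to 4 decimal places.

-0.0535

Euler: y_{n+1} = y_n + h·f(x_n, y_n).
x=1.000000, y=0.840000: f=-1.275200 → y ← 0.840000 + 0.23·(-1.275200) = 0.546704
x=1.230000, y=0.546704: f=-1.046429 → y ← 0.546704 + 0.23·(-1.046429) = 0.306025
x=1.460000, y=0.306025: f=-0.858700 → y ← 0.306025 + 0.23·(-0.858700) = 0.108524
x=1.690000, y=0.108524: f=-0.704649 → y ← 0.108524 + 0.23·(-0.704649) = -0.053545
y(1.92) ≈ -0.0535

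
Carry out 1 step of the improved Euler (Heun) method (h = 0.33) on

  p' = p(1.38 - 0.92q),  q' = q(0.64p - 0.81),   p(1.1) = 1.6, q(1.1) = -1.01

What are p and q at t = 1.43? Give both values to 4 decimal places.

Heun on (p,q): k1 = f(t_n, state_n); k2 = f(t_n + h, state_n + h·k1); state_{n+1} = state_n + (h/2)·(k1 + k2).
1.100000: (1.600000, -1.010000)
  k1 = (3.694720, -0.216140)
  predictor → (2.819258, -1.081326)
  k2 = (6.695230, -1.075190)
  → (3.314342, -1.223069)
(p(1.43), q(1.43)) ≈ (3.3143, -1.2231)

3.3143, -1.2231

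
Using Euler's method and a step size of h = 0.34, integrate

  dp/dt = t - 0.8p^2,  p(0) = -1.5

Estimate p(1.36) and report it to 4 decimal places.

-14.5228

Euler: p_{n+1} = p_n + h·f(t_n, p_n).
t=0.000000, p=-1.500000: f=-1.800000 → p ← -1.500000 + 0.34·(-1.800000) = -2.112000
t=0.340000, p=-2.112000: f=-3.228435 → p ← -2.112000 + 0.34·(-3.228435) = -3.209668
t=0.680000, p=-3.209668: f=-7.561575 → p ← -3.209668 + 0.34·(-7.561575) = -5.780603
t=1.020000, p=-5.780603: f=-25.712300 → p ← -5.780603 + 0.34·(-25.712300) = -14.522786
p(1.36) ≈ -14.5228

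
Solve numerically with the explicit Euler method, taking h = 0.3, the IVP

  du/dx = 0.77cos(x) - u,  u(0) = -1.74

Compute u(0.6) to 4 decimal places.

-0.4702

Euler: u_{n+1} = u_n + h·f(x_n, u_n).
x=0.000000, u=-1.740000: f=2.510000 → u ← -1.740000 + 0.3·2.510000 = -0.987000
x=0.300000, u=-0.987000: f=1.722609 → u ← -0.987000 + 0.3·1.722609 = -0.470217
u(0.6) ≈ -0.4702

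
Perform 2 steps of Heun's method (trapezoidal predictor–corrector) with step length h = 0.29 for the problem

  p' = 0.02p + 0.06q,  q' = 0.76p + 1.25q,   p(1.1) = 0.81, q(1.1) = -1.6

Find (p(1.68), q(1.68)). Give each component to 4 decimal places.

0.7466, -2.7656

Heun on (p,q): k1 = f(t_n, state_n); k2 = f(t_n + h, state_n + h·k1); state_{n+1} = state_n + (h/2)·(k1 + k2).
1.100000: (0.810000, -1.600000)
  k1 = (-0.079800, -1.384400)
  predictor → (0.786858, -2.001476)
  k2 = (-0.104351, -1.903833)
  → (0.783298, -2.076794)
1.390000: (0.783298, -2.076794)
  k1 = (-0.108942, -2.000686)
  predictor → (0.751705, -2.656993)
  k2 = (-0.144385, -2.749945)
  → (0.746566, -2.765635)
(p(1.68), q(1.68)) ≈ (0.7466, -2.7656)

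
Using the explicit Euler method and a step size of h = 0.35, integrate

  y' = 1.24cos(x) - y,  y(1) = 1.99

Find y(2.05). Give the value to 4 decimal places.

0.6514

Euler: y_{n+1} = y_n + h·f(x_n, y_n).
x=1.000000, y=1.990000: f=-1.320025 → y ← 1.990000 + 0.35·(-1.320025) = 1.527991
x=1.350000, y=1.527991: f=-1.256423 → y ← 1.527991 + 0.35·(-1.256423) = 1.088243
x=1.700000, y=1.088243: f=-1.248010 → y ← 1.088243 + 0.35·(-1.248010) = 0.651440
y(2.05) ≈ 0.6514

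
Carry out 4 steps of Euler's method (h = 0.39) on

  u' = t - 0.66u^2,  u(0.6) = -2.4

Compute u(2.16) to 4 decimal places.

-97.3297

Euler: u_{n+1} = u_n + h·f(t_n, u_n).
t=0.600000, u=-2.400000: f=-3.201600 → u ← -2.400000 + 0.39·(-3.201600) = -3.648624
t=0.990000, u=-3.648624: f=-7.796222 → u ← -3.648624 + 0.39·(-7.796222) = -6.689150
t=1.380000, u=-6.689150: f=-28.151524 → u ← -6.689150 + 0.39·(-28.151524) = -17.668245
t=1.770000, u=-17.668245: f=-204.260140 → u ← -17.668245 + 0.39·(-204.260140) = -97.329700
u(2.16) ≈ -97.3297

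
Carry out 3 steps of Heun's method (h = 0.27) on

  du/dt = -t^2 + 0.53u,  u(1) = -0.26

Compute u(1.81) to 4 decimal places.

Heun: k1 = f(t_n, u_n); k2 = f(t_n + h, u_n + h·k1); u_{n+1} = u_n + (h/2)·(k1 + k2).
t=1.000000, u=-0.260000:
  k1 = f(1.000000, -0.260000) = -1.137800
  k2 = f(1.270000, -0.567206) = -1.913519
  u ← -0.260000 + (0.27/2)·(-1.137800 + (-1.913519)) = -0.671928
t=1.270000, u=-0.671928:
  k1 = f(1.270000, -0.671928) = -1.969022
  k2 = f(1.540000, -1.203564) = -3.009489
  u ← -0.671928 + (0.27/2)·(-1.969022 + (-3.009489)) = -1.344027
t=1.540000, u=-1.344027:
  k1 = f(1.540000, -1.344027) = -3.083934
  k2 = f(1.810000, -2.176689) = -4.429745
  u ← -1.344027 + (0.27/2)·(-3.083934 + (-4.429745)) = -2.358374
u(1.81) ≈ -2.3584

-2.3584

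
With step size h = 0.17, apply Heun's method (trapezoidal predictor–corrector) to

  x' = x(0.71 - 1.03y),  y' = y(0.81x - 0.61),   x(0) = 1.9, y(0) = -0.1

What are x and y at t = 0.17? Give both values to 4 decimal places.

Heun on (x,y): k1 = f(t_n, state_n); k2 = f(t_n + h, state_n + h·k1); state_{n+1} = state_n + (h/2)·(k1 + k2).
0.000000: (1.900000, -0.100000)
  k1 = (1.544700, -0.092900)
  predictor → (2.162599, -0.115793)
  k2 = (1.793372, -0.132201)
  → (2.183736, -0.119134)
(x(0.17), y(0.17)) ≈ (2.1837, -0.1191)

2.1837, -0.1191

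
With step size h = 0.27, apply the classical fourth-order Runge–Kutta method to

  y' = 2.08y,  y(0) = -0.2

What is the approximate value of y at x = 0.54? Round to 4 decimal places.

-0.6146

RK4: k1 = f(x_n, y_n); k2 = f(x_n + h/2, y_n + (h/2)·k1); k3 = f(x_n + h/2, y_n + (h/2)·k2); k4 = f(x_n + h, y_n + h·k3); y_{n+1} = y_n + (h/6)·(k1 + 2k2 + 2k3 + k4).
x=0.000000, y=-0.200000:
  k1 = f(0.000000, -0.200000) = -0.416000
  k2 = f(0.135000, -0.256160) = -0.532813
  k3 = f(0.135000, -0.271930) = -0.565614
  k4 = f(0.270000, -0.352716) = -0.733649
  y ← -0.200000 + (0.27/6)·(k1 + 2k2 + 2k3 + k4) = -0.350593
x=0.270000, y=-0.350593:
  k1 = f(0.270000, -0.350593) = -0.729233
  k2 = f(0.405000, -0.449039) = -0.934001
  k3 = f(0.405000, -0.476683) = -0.991500
  k4 = f(0.540000, -0.618298) = -1.286059
  y ← -0.350593 + (0.27/6)·(k1 + 2k2 + 2k3 + k4) = -0.614576
y(0.54) ≈ -0.6146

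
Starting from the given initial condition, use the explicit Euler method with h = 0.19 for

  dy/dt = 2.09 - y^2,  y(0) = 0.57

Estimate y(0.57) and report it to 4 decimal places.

Euler: y_{n+1} = y_n + h·f(t_n, y_n).
t=0.000000, y=0.570000: f=1.765100 → y ← 0.570000 + 0.19·1.765100 = 0.905369
t=0.190000, y=0.905369: f=1.270307 → y ← 0.905369 + 0.19·1.270307 = 1.146727
t=0.380000, y=1.146727: f=0.775016 → y ← 1.146727 + 0.19·0.775016 = 1.293980
y(0.57) ≈ 1.2940

1.2940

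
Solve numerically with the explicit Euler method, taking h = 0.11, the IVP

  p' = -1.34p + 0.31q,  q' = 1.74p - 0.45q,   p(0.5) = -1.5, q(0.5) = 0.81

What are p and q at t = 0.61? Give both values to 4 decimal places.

Euler on (p,q): p_{n+1} = p_n + h·p', q_{n+1} = q_n + h·q'.
0.500000: (-1.500000, 0.810000); f=(2.261100, -2.974500) → (-1.251279, 0.482805)
(p(0.61), q(0.61)) ≈ (-1.2513, 0.4828)

-1.2513, 0.4828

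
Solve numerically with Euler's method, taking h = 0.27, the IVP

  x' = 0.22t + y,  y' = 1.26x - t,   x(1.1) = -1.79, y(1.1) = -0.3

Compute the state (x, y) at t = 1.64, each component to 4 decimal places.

-2.0499, -2.1901

Euler on (x,y): x_{n+1} = x_n + h·x', y_{n+1} = y_n + h·y'.
1.100000: (-1.790000, -0.300000); f=(-0.058000, -3.355400) → (-1.805660, -1.205958)
1.370000: (-1.805660, -1.205958); f=(-0.904558, -3.645132) → (-2.049891, -2.190144)
(x(1.64), y(1.64)) ≈ (-2.0499, -2.1901)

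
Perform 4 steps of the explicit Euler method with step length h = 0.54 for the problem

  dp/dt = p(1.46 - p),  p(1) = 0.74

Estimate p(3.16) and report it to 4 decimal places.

1.4452

Euler: p_{n+1} = p_n + h·f(t_n, p_n).
t=1.000000, p=0.740000: f=0.532800 → p ← 0.740000 + 0.54·0.532800 = 1.027712
t=1.540000, p=1.027712: f=0.444268 → p ← 1.027712 + 0.54·0.444268 = 1.267616
t=2.080000, p=1.267616: f=0.243869 → p ← 1.267616 + 0.54·0.243869 = 1.399305
t=2.620000, p=1.399305: f=0.084930 → p ← 1.399305 + 0.54·0.084930 = 1.445168
p(3.16) ≈ 1.4452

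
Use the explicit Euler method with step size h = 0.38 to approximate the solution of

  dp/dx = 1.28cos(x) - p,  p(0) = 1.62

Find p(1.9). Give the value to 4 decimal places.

Euler: p_{n+1} = p_n + h·f(x_n, p_n).
x=0.000000, p=1.620000: f=-0.340000 → p ← 1.620000 + 0.38·(-0.340000) = 1.490800
x=0.380000, p=1.490800: f=-0.302109 → p ← 1.490800 + 0.38·(-0.302109) = 1.375998
x=0.760000, p=1.375998: f=-0.448208 → p ← 1.375998 + 0.38·(-0.448208) = 1.205679
x=1.140000, p=1.205679: f=-0.671158 → p ← 1.205679 + 0.38·(-0.671158) = 0.950639
x=1.520000, p=0.950639: f=-0.885648 → p ← 0.950639 + 0.38·(-0.885648) = 0.614093
p(1.9) ≈ 0.6141

0.6141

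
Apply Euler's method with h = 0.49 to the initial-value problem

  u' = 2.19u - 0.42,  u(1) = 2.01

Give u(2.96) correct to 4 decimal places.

33.7754

Euler: u_{n+1} = u_n + h·f(t_n, u_n).
t=1.000000, u=2.010000: f=3.981900 → u ← 2.010000 + 0.49·3.981900 = 3.961131
t=1.490000, u=3.961131: f=8.254877 → u ← 3.961131 + 0.49·8.254877 = 8.006021
t=1.980000, u=8.006021: f=17.113185 → u ← 8.006021 + 0.49·17.113185 = 16.391481
t=2.470000, u=16.391481: f=35.477344 → u ← 16.391481 + 0.49·35.477344 = 33.775380
u(2.96) ≈ 33.7754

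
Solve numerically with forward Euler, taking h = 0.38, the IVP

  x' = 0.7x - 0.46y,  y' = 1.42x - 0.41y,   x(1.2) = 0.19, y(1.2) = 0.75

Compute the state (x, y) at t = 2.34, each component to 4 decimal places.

Euler on (x,y): x_{n+1} = x_n + h·x', y_{n+1} = y_n + h·y'.
1.200000: (0.190000, 0.750000); f=(-0.212000, -0.037700) → (0.109440, 0.735674)
1.580000: (0.109440, 0.735674); f=(-0.261802, -0.146222) → (0.009955, 0.680110)
1.960000: (0.009955, 0.680110); f=(-0.305882, -0.264709) → (-0.106280, 0.579521)
(x(2.34), y(2.34)) ≈ (-0.1063, 0.5795)

-0.1063, 0.5795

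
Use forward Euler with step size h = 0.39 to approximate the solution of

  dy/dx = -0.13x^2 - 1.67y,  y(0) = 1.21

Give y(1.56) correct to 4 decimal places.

-0.0632

Euler: y_{n+1} = y_n + h·f(x_n, y_n).
x=0.000000, y=1.210000: f=-2.020700 → y ← 1.210000 + 0.39·(-2.020700) = 0.421927
x=0.390000, y=0.421927: f=-0.724391 → y ← 0.421927 + 0.39·(-0.724391) = 0.139414
x=0.780000, y=0.139414: f=-0.311914 → y ← 0.139414 + 0.39·(-0.311914) = 0.017768
x=1.170000, y=0.017768: f=-0.207629 → y ← 0.017768 + 0.39·(-0.207629) = -0.063208
y(1.56) ≈ -0.0632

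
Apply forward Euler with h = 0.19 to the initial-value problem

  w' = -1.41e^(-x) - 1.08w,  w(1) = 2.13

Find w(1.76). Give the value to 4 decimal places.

0.6397

Euler: w_{n+1} = w_n + h·f(x_n, w_n).
x=1.000000, w=2.130000: f=-2.819110 → w ← 2.130000 + 0.19·(-2.819110) = 1.594369
x=1.190000, w=1.594369: f=-2.150871 → w ← 1.594369 + 0.19·(-2.150871) = 1.185704
x=1.380000, w=1.185704: f=-1.635286 → w ← 1.185704 + 0.19·(-1.635286) = 0.874999
x=1.570000, w=0.874999: f=-1.238343 → w ← 0.874999 + 0.19·(-1.238343) = 0.639714
w(1.76) ≈ 0.6397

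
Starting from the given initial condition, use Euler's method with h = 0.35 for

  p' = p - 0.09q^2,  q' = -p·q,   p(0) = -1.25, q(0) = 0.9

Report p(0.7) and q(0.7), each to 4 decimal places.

-2.3653, 2.0694

Euler on (p,q): p_{n+1} = p_n + h·p', q_{n+1} = q_n + h·q'.
0.000000: (-1.250000, 0.900000); f=(-1.322900, 1.125000) → (-1.713015, 1.293750)
0.350000: (-1.713015, 1.293750); f=(-1.863656, 2.216213) → (-2.365295, 2.069425)
(p(0.7), q(0.7)) ≈ (-2.3653, 2.0694)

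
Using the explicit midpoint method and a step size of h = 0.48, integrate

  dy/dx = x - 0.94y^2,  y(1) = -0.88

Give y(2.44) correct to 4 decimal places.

Midpoint: k1 = f(x_n, y_n); k2 = f(x_n + h/2, y_n + (h/2)·k1); y_{n+1} = y_n + h·k2.
x=1.000000, y=-0.880000:
  k1 = f(1.000000, -0.880000) = 0.272064
  k2 = f(1.240000, -0.814705) = 0.616081
  y ← -0.880000 + 0.48·0.616081 = -0.584281
x=1.480000, y=-0.584281:
  k1 = f(1.480000, -0.584281) = 1.159099
  k2 = f(1.720000, -0.306097) = 1.631926
  y ← -0.584281 + 0.48·1.631926 = 0.199043
x=1.960000, y=0.199043:
  k1 = f(1.960000, 0.199043) = 1.922759
  k2 = f(2.200000, 0.660506) = 1.789909
  y ← 0.199043 + 0.48·1.789909 = 1.058199
y(2.44) ≈ 1.0582

1.0582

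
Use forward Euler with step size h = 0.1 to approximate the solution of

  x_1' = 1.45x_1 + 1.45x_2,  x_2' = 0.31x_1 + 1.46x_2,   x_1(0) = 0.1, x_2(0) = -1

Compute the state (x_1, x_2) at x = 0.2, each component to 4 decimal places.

Euler on (x_1,x_2): x_1_{n+1} = x_1_n + h·x_1', x_2_{n+1} = x_2_n + h·x_2'.
0.000000: (0.100000, -1.000000); f=(-1.305000, -1.429000) → (-0.030500, -1.142900)
0.100000: (-0.030500, -1.142900); f=(-1.701430, -1.678089) → (-0.200643, -1.310709)
(x_1(0.2), x_2(0.2)) ≈ (-0.2006, -1.3107)

-0.2006, -1.3107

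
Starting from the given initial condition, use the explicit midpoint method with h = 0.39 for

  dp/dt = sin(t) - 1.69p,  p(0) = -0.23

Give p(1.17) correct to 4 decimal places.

Midpoint: k1 = f(t_n, p_n); k2 = f(t_n + h/2, p_n + (h/2)·k1); p_{n+1} = p_n + h·k2.
t=0.000000, p=-0.230000:
  k1 = f(0.000000, -0.230000) = 0.388700
  k2 = f(0.195000, -0.154203) = 0.454370
  p ← -0.230000 + 0.39·0.454370 = -0.052796
t=0.390000, p=-0.052796:
  k1 = f(0.390000, -0.052796) = 0.469413
  k2 = f(0.585000, 0.038740) = 0.486729
  p ← -0.052796 + 0.39·0.486729 = 0.137029
t=0.780000, p=0.137029:
  k1 = f(0.780000, 0.137029) = 0.471701
  k2 = f(0.975000, 0.229010) = 0.440674
  p ← 0.137029 + 0.39·0.440674 = 0.308892
p(1.17) ≈ 0.3089

0.3089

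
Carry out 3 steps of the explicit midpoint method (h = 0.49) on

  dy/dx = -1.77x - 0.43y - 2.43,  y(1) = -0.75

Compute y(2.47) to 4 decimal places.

Midpoint: k1 = f(x_n, y_n); k2 = f(x_n + h/2, y_n + (h/2)·k1); y_{n+1} = y_n + h·k2.
x=1.000000, y=-0.750000:
  k1 = f(1.000000, -0.750000) = -3.877500
  k2 = f(1.245000, -1.699988) = -3.902655
  y ← -0.750000 + 0.49·(-3.902655) = -2.662301
x=1.490000, y=-2.662301:
  k1 = f(1.490000, -2.662301) = -3.922511
  k2 = f(1.735000, -3.623316) = -3.942924
  y ← -2.662301 + 0.49·(-3.942924) = -4.594334
x=1.980000, y=-4.594334:
  k1 = f(1.980000, -4.594334) = -3.959036
  k2 = f(2.225000, -5.564298) = -3.975602
  y ← -4.594334 + 0.49·(-3.975602) = -6.542379
y(2.47) ≈ -6.5424

-6.5424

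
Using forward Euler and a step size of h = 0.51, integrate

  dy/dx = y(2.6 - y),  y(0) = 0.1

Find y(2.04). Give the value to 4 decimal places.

Euler: y_{n+1} = y_n + h·f(x_n, y_n).
x=0.000000, y=0.100000: f=0.250000 → y ← 0.100000 + 0.51·0.250000 = 0.227500
x=0.510000, y=0.227500: f=0.539744 → y ← 0.227500 + 0.51·0.539744 = 0.502769
x=1.020000, y=0.502769: f=1.054423 → y ← 0.502769 + 0.51·1.054423 = 1.040525
x=1.530000, y=1.040525: f=1.622673 → y ← 1.040525 + 0.51·1.622673 = 1.868088
y(2.04) ≈ 1.8681

1.8681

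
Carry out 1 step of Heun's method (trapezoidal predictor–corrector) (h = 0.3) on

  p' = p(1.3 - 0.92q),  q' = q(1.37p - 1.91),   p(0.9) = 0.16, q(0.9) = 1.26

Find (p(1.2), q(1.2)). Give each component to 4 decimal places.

Heun on (p,q): k1 = f(t_n, state_n); k2 = f(t_n + h, state_n + h·k1); state_{n+1} = state_n + (h/2)·(k1 + k2).
0.900000: (0.160000, 1.260000)
  k1 = (0.022528, -2.130408)
  predictor → (0.166758, 0.620878)
  k2 = (0.121532, -1.044031)
  → (0.181609, 0.783834)
(p(1.2), q(1.2)) ≈ (0.1816, 0.7838)

0.1816, 0.7838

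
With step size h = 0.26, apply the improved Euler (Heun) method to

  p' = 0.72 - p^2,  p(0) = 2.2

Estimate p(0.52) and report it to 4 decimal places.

1.2868

Heun: k1 = f(t_n, p_n); k2 = f(t_n + h, p_n + h·k1); p_{n+1} = p_n + (h/2)·(k1 + k2).
t=0.000000, p=2.200000:
  k1 = f(0.000000, 2.200000) = -4.120000
  k2 = f(0.260000, 1.128800) = -0.554189
  p ← 2.200000 + (0.26/2)·(-4.120000 + (-0.554189)) = 1.592355
t=0.260000, p=1.592355:
  k1 = f(0.260000, 1.592355) = -1.815596
  k2 = f(0.520000, 1.120301) = -0.535073
  p ← 1.592355 + (0.26/2)·(-1.815596 + (-0.535073)) = 1.286768
p(0.52) ≈ 1.2868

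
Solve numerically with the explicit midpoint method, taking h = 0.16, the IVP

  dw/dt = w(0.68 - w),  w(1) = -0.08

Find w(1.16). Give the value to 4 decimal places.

Midpoint: k1 = f(t_n, w_n); k2 = f(t_n + h/2, w_n + (h/2)·k1); w_{n+1} = w_n + h·k2.
t=1.000000, w=-0.080000:
  k1 = f(1.000000, -0.080000) = -0.060800
  k2 = f(1.080000, -0.084864) = -0.064909
  w ← -0.080000 + 0.16·(-0.064909) = -0.090386
w(1.16) ≈ -0.0904

-0.0904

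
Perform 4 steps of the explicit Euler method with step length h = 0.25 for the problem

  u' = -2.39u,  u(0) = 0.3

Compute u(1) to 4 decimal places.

Euler: u_{n+1} = u_n + h·f(x_n, u_n).
x=0.000000, u=0.300000: f=-0.717000 → u ← 0.300000 + 0.25·(-0.717000) = 0.120750
x=0.250000, u=0.120750: f=-0.288593 → u ← 0.120750 + 0.25·(-0.288593) = 0.048602
x=0.500000, u=0.048602: f=-0.116158 → u ← 0.048602 + 0.25·(-0.116158) = 0.019562
x=0.750000, u=0.019562: f=-0.046754 → u ← 0.019562 + 0.25·(-0.046754) = 0.007874
u(1) ≈ 0.0079

0.0079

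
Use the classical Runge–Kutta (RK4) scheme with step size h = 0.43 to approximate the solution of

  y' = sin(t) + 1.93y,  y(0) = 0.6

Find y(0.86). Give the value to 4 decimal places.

3.8053

RK4: k1 = f(t_n, y_n); k2 = f(t_n + h/2, y_n + (h/2)·k1); k3 = f(t_n + h/2, y_n + (h/2)·k2); k4 = f(t_n + h, y_n + h·k3); y_{n+1} = y_n + (h/6)·(k1 + 2k2 + 2k3 + k4).
t=0.000000, y=0.600000:
  k1 = f(0.000000, 0.600000) = 1.158000
  k2 = f(0.215000, 0.848970) = 1.851860
  k3 = f(0.215000, 0.998150) = 2.139777
  k4 = f(0.430000, 1.520104) = 3.350671
  y ← 0.600000 + (0.43/6)·(k1 + 2k2 + 2k3 + k4) = 1.495256
t=0.430000, y=1.495256:
  k1 = f(0.430000, 1.495256) = 3.302715
  k2 = f(0.645000, 2.205340) = 4.857504
  k3 = f(0.645000, 2.539619) = 5.502664
  k4 = f(0.860000, 3.861401) = 8.210347
  y ← 1.495256 + (0.43/6)·(k1 + 2k2 + 2k3 + k4) = 3.805316
y(0.86) ≈ 3.8053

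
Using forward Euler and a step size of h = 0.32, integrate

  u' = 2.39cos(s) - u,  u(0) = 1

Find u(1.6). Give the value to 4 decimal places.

Euler: u_{n+1} = u_n + h·f(s_n, u_n).
s=0.000000, u=1.000000: f=1.390000 → u ← 1.000000 + 0.32·1.390000 = 1.444800
s=0.320000, u=1.444800: f=0.823873 → u ← 1.444800 + 0.32·0.823873 = 1.708439
s=0.640000, u=1.708439: f=0.208570 → u ← 1.708439 + 0.32·0.208570 = 1.775182
s=0.960000, u=1.775182: f=-0.404469 → u ← 1.775182 + 0.32·(-0.404469) = 1.645752
s=1.280000, u=1.645752: f=-0.960502 → u ← 1.645752 + 0.32·(-0.960502) = 1.338391
u(1.6) ≈ 1.3384

1.3384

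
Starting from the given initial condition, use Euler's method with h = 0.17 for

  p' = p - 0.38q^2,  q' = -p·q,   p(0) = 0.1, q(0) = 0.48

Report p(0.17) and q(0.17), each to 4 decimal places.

Euler on (p,q): p_{n+1} = p_n + h·p', q_{n+1} = q_n + h·q'.
0.000000: (0.100000, 0.480000); f=(0.012448, -0.048000) → (0.102116, 0.471840)
(p(0.17), q(0.17)) ≈ (0.1021, 0.4718)

0.1021, 0.4718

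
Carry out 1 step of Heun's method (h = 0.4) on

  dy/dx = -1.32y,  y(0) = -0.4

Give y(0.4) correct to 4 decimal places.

-0.2446

Heun: k1 = f(x_n, y_n); k2 = f(x_n + h, y_n + h·k1); y_{n+1} = y_n + (h/2)·(k1 + k2).
x=0.000000, y=-0.400000:
  k1 = f(0.000000, -0.400000) = 0.528000
  k2 = f(0.400000, -0.188800) = 0.249216
  y ← -0.400000 + (0.4/2)·(0.528000 + 0.249216) = -0.244557
y(0.4) ≈ -0.2446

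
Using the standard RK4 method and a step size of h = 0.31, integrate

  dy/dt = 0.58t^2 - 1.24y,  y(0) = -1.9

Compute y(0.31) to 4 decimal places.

-1.2885

RK4: k1 = f(t_n, y_n); k2 = f(t_n + h/2, y_n + (h/2)·k1); k3 = f(t_n + h/2, y_n + (h/2)·k2); k4 = f(t_n + h, y_n + h·k3); y_{n+1} = y_n + (h/6)·(k1 + 2k2 + 2k3 + k4).
t=0.000000, y=-1.900000:
  k1 = f(0.000000, -1.900000) = 2.356000
  k2 = f(0.155000, -1.534820) = 1.917111
  k3 = f(0.155000, -1.602848) = 2.001466
  k4 = f(0.310000, -1.279546) = 1.642375
  y ← -1.900000 + (0.31/6)·(k1 + 2k2 + 2k3 + k4) = -1.288498
y(0.31) ≈ -1.2885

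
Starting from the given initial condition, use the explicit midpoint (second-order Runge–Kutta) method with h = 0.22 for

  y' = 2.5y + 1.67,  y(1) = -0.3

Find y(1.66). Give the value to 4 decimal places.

1.1440

Midpoint: k1 = f(s_n, y_n); k2 = f(s_n + h/2, y_n + (h/2)·k1); y_{n+1} = y_n + h·k2.
s=1.000000, y=-0.300000:
  k1 = f(1.000000, -0.300000) = 0.920000
  k2 = f(1.110000, -0.198800) = 1.173000
  y ← -0.300000 + 0.22·1.173000 = -0.041940
s=1.220000, y=-0.041940:
  k1 = f(1.220000, -0.041940) = 1.565150
  k2 = f(1.330000, 0.130227) = 1.995566
  y ← -0.041940 + 0.22·1.995566 = 0.397085
s=1.440000, y=0.397085:
  k1 = f(1.440000, 0.397085) = 2.662711
  k2 = f(1.550000, 0.689983) = 3.394957
  y ← 0.397085 + 0.22·3.394957 = 1.143975
y(1.66) ≈ 1.1440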